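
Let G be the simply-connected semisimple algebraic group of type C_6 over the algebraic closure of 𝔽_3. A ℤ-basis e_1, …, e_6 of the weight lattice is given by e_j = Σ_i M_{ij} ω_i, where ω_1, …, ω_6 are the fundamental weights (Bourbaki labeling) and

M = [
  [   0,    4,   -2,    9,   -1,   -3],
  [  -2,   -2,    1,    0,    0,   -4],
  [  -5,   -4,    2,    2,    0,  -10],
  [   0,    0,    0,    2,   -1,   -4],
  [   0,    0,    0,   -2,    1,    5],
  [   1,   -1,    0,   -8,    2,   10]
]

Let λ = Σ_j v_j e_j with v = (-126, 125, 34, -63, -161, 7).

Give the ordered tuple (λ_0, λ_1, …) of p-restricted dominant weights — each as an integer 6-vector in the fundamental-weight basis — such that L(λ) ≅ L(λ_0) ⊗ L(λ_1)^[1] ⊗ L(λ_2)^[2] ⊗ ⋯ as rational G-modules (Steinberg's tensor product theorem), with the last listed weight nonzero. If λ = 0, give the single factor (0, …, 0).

In the fundamental-weight basis, λ has coordinates c = M·v (v = (-126, 125, 34, -63, -161, 7)):
  c_1 = 0*-126 + 4*125 + -2*34 + 9*-63 + -1*-161 + -3*7 = 5
  c_2 = -2*-126 + -2*125 + 1*34 + 0*-63 + 0*-161 + -4*7 = 8
  c_3 = -5*-126 + -4*125 + 2*34 + 2*-63 + 0*-161 + -10*7 = 2
  c_4 = 0*-126 + 0*125 + 0*34 + 2*-63 + -1*-161 + -4*7 = 7
  c_5 = 0*-126 + 0*125 + 0*34 + -2*-63 + 1*-161 + 5*7 = 0
  c_6 = 1*-126 + -1*125 + 0*34 + -8*-63 + 2*-161 + 10*7 = 1
p = 3; digits c_i = Σ_j d_{ij}·3^j, 0 ≤ d_{ij} < 3:
  c_1 = 5 = 2·3^0 + 1·3^1
  c_2 = 8 = 2·3^0 + 2·3^1
  c_3 = 2 = 2·3^0
  c_4 = 7 = 1·3^0 + 2·3^1
  c_5 = 0
  c_6 = 1 = 1·3^0
Factor λ_0 = (2, 2, 2, 1, 0, 1)
Factor λ_1 = (1, 2, 0, 2, 0, 0)

((2, 2, 2, 1, 0, 1), (1, 2, 0, 2, 0, 0))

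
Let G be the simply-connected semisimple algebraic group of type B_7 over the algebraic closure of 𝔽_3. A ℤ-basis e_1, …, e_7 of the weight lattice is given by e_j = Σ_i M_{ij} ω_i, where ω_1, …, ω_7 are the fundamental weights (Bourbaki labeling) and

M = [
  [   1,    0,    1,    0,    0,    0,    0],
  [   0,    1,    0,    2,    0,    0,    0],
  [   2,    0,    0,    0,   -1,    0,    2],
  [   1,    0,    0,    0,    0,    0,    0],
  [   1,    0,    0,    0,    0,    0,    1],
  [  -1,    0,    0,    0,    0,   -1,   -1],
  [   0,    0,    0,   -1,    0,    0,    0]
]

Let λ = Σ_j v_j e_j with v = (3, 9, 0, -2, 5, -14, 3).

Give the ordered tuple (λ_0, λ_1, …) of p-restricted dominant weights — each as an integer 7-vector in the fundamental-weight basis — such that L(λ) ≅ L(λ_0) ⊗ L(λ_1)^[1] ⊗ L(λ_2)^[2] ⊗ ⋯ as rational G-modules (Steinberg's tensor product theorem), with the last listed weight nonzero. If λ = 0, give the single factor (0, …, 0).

((0, 2, 1, 0, 0, 2, 2), (1, 1, 2, 1, 2, 2, 0))

Converting to the ω-basis (c_i = row i of M dotted with v = (3, 9, 0, -2, 5, -14, 3)):
  c_1 = (1)·(3) + (0)·(9) + (1)·(0) + (0)·(-2) + (0)·(5) + (0)·(-14) + (0)·(3) = 3
  c_2 = (0)·(3) + (1)·(9) + (0)·(0) + (2)·(-2) + (0)·(5) + (0)·(-14) + (0)·(3) = 5
  c_3 = (2)·(3) + (0)·(9) + (0)·(0) + (0)·(-2) + (-1)·(5) + (0)·(-14) + (2)·(3) = 7
  c_4 = (1)·(3) + (0)·(9) + (0)·(0) + (0)·(-2) + (0)·(5) + (0)·(-14) + (0)·(3) = 3
  c_5 = (1)·(3) + (0)·(9) + (0)·(0) + (0)·(-2) + (0)·(5) + (0)·(-14) + (1)·(3) = 6
  c_6 = (-1)·(3) + (0)·(9) + (0)·(0) + (0)·(-2) + (0)·(5) + (-1)·(-14) + (-1)·(3) = 8
  c_7 = (0)·(3) + (0)·(9) + (0)·(0) + (-1)·(-2) + (0)·(5) + (0)·(-14) + (0)·(3) = 2
Expand coordinatewise in base 3:
  c_1 = 3 = 0·3^0 + 1·3^1
  c_2 = 5 = 2·3^0 + 1·3^1
  c_3 = 7 = 1·3^0 + 2·3^1
  c_4 = 3 = 0·3^0 + 1·3^1
  c_5 = 6 = 0·3^0 + 2·3^1
  c_6 = 8 = 2·3^0 + 2·3^1
  c_7 = 2 = 2·3^0
λ_0 = (0, 2, 1, 0, 0, 2, 2)
λ_1 = (1, 1, 2, 1, 2, 2, 0)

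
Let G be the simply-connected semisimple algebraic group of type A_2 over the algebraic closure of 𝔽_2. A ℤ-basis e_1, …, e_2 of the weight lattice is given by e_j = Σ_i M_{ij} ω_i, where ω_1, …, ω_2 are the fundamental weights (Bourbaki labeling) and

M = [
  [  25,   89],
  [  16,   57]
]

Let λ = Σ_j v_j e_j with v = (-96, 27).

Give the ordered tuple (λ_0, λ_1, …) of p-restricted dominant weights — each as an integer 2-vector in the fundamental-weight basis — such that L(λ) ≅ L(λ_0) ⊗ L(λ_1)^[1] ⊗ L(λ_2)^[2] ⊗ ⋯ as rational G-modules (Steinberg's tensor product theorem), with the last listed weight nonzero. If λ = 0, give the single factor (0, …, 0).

Converting to the ω-basis (c_i = row i of M dotted with v = (-96, 27)):
  c_1 = 25*-96 + 89*27 = 3
  c_2 = 16*-96 + 57*27 = 3
Expand coordinatewise in base 2:
  c_1 = 3 = 1·2^0 + 1·2^1
  c_2 = 3 = 1·2^0 + 1·2^1
p-restricted factor λ_0 = (1, 1)
p-restricted factor λ_1 = (1, 1)

((1, 1), (1, 1))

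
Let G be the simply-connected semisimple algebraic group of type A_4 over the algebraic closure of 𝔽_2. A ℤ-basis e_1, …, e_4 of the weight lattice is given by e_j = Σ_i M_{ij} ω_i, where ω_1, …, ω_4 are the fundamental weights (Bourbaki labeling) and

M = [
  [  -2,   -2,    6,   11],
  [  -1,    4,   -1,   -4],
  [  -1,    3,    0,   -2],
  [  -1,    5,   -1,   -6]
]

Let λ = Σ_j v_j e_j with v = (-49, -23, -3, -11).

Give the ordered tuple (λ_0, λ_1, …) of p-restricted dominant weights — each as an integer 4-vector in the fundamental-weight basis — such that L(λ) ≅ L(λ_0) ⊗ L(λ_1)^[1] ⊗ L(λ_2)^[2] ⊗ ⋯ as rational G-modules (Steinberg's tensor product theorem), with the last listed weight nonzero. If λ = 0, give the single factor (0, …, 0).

((1, 0, 0, 1), (0, 0, 1, 1), (1, 1, 0, 0))

Converting to the ω-basis (c_i = row i of M dotted with v = (-49, -23, -3, -11)):
  c_1 = (-2)·(-49) + (-2)·(-23) + (6)·(-3) + (11)·(-11) = 5
  c_2 = (-1)·(-49) + (4)·(-23) + (-1)·(-3) + (-4)·(-11) = 4
  c_3 = (-1)·(-49) + (3)·(-23) + (0)·(-3) + (-2)·(-11) = 2
  c_4 = (-1)·(-49) + (5)·(-23) + (-1)·(-3) + (-6)·(-11) = 3
p = 2; digits c_i = Σ_j d_{ij}·2^j, 0 ≤ d_{ij} < 2:
  c_1 = 5 = 1·2^0 + 0·2^1 + 1·2^2
  c_2 = 4 = 0·2^0 + 0·2^1 + 1·2^2
  c_3 = 2 = 0·2^0 + 1·2^1
  c_4 = 3 = 1·2^0 + 1·2^1
Factor λ_0 = (1, 0, 0, 1)
Factor λ_1 = (0, 0, 1, 1)
Factor λ_2 = (1, 1, 0, 0)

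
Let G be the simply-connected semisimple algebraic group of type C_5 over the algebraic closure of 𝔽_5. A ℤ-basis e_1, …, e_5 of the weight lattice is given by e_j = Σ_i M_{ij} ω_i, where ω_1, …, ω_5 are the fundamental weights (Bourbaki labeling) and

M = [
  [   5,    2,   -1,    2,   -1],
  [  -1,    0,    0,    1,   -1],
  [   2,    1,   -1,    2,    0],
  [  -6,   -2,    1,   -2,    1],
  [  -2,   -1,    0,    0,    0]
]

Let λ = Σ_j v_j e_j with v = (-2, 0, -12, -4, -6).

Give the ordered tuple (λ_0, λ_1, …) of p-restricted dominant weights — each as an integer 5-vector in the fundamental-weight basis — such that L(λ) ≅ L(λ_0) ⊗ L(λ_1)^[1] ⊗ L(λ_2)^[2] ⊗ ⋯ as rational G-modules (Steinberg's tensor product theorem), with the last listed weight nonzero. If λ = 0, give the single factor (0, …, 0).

Converting to the ω-basis (c_i = row i of M dotted with v = (-2, 0, -12, -4, -6)):
  c_1 = (5)·(-2) + (2)·(0) + (-1)·(-12) + (2)·(-4) + (-1)·(-6) = 0
  c_2 = (-1)·(-2) + (0)·(0) + (0)·(-12) + (1)·(-4) + (-1)·(-6) = 4
  c_3 = (2)·(-2) + (1)·(0) + (-1)·(-12) + (2)·(-4) + (0)·(-6) = 0
  c_4 = (-6)·(-2) + (-2)·(0) + (1)·(-12) + (-2)·(-4) + (1)·(-6) = 2
  c_5 = (-2)·(-2) + (-1)·(0) + (0)·(-12) + (0)·(-4) + (0)·(-6) = 4
Expand coordinatewise in base 5:
  c_1 = 0
  c_2 = 4 = 4·5^0
  c_3 = 0
  c_4 = 2 = 2·5^0
  c_5 = 4 = 4·5^0
Factor λ_0 = (0, 4, 0, 2, 4)

((0, 4, 0, 2, 4),)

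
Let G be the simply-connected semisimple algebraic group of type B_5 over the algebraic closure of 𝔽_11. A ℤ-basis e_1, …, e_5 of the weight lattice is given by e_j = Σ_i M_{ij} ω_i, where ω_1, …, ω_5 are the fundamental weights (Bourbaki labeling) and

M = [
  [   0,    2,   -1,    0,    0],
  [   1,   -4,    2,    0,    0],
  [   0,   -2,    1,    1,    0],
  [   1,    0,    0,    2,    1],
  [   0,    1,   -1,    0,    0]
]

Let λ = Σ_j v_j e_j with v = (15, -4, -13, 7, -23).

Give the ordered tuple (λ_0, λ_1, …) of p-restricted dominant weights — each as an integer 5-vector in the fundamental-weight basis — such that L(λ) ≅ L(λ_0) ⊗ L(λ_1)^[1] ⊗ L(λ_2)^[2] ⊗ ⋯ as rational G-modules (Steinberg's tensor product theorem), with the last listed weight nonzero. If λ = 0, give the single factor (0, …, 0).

ω-coordinates c = M·v, v = (15, -4, -13, 7, -23):
  c_1 = 0·15 + (2)·(-4) + (-1)·(-13) + 0·7 + (0)·(-23) = 5
  c_2 = 1·15 + (-4)·(-4) + (2)·(-13) + 0·7 + (0)·(-23) = 5
  c_3 = 0·15 + (-2)·(-4) + (1)·(-13) + 1·7 + (0)·(-23) = 2
  c_4 = 1·15 + (0)·(-4) + (0)·(-13) + 2·7 + (1)·(-23) = 6
  c_5 = 0·15 + (1)·(-4) + (-1)·(-13) + 0·7 + (0)·(-23) = 9
Expand coordinatewise in base 11:
  c_1 = 5 = 5·11^0
  c_2 = 5 = 5·11^0
  c_3 = 2 = 2·11^0
  c_4 = 6 = 6·11^0
  c_5 = 9 = 9·11^0
p-restricted factor λ_0 = (5, 5, 2, 6, 9)

((5, 5, 2, 6, 9),)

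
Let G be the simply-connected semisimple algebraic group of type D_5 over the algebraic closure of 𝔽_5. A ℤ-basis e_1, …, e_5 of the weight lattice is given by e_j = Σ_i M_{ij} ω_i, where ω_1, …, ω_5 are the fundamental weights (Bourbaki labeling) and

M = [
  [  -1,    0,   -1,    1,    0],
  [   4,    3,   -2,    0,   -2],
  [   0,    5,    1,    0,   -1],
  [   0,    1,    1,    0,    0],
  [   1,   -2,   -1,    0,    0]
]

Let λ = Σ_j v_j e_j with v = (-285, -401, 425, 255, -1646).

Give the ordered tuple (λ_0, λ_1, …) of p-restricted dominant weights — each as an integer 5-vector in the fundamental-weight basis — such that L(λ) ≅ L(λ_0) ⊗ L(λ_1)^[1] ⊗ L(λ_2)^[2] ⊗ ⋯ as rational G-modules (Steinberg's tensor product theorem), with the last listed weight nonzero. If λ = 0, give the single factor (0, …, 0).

ω-coordinates c = M·v, v = (-285, -401, 425, 255, -1646):
  c_1 = -1*-285 + 0*-401 + -1*425 + 1*255 + 0*-1646 = 115
  c_2 = 4*-285 + 3*-401 + -2*425 + 0*255 + -2*-1646 = 99
  c_3 = 0*-285 + 5*-401 + 1*425 + 0*255 + -1*-1646 = 66
  c_4 = 0*-285 + 1*-401 + 1*425 + 0*255 + 0*-1646 = 24
  c_5 = 1*-285 + -2*-401 + -1*425 + 0*255 + 0*-1646 = 92
Expand coordinatewise in base 5:
  c_1 = 115 = 0·5^0 + 3·5^1 + 4·5^2
  c_2 = 99 = 4·5^0 + 4·5^1 + 3·5^2
  c_3 = 66 = 1·5^0 + 3·5^1 + 2·5^2
  c_4 = 24 = 4·5^0 + 4·5^1
  c_5 = 92 = 2·5^0 + 3·5^1 + 3·5^2
Factor λ_0 = (0, 4, 1, 4, 2)
Factor λ_1 = (3, 4, 3, 4, 3)
Factor λ_2 = (4, 3, 2, 0, 3)

((0, 4, 1, 4, 2), (3, 4, 3, 4, 3), (4, 3, 2, 0, 3))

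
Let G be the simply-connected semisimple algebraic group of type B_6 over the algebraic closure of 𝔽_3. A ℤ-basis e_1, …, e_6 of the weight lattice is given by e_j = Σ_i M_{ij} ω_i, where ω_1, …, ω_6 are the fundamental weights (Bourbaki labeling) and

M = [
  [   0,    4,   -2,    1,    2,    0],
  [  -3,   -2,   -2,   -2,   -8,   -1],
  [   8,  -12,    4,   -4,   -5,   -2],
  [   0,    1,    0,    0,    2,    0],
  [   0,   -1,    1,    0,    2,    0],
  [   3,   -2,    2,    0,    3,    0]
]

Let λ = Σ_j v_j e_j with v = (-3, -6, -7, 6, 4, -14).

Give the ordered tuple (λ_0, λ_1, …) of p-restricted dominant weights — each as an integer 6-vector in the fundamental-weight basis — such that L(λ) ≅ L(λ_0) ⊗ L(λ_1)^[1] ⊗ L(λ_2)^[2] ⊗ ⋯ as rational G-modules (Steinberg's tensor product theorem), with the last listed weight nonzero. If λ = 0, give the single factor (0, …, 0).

Converting to the ω-basis (c_i = row i of M dotted with v = (-3, -6, -7, 6, 4, -14)):
  c_1 = (0)·(-3) + (4)·(-6) + (-2)·(-7) + (1)·(6) + (2)·(4) + (0)·(-14) = 4
  c_2 = (-3)·(-3) + (-2)·(-6) + (-2)·(-7) + (-2)·(6) + (-8)·(4) + (-1)·(-14) = 5
  c_3 = (8)·(-3) + (-12)·(-6) + (4)·(-7) + (-4)·(6) + (-5)·(4) + (-2)·(-14) = 4
  c_4 = (0)·(-3) + (1)·(-6) + (0)·(-7) + (0)·(6) + (2)·(4) + (0)·(-14) = 2
  c_5 = (0)·(-3) + (-1)·(-6) + (1)·(-7) + (0)·(6) + (2)·(4) + (0)·(-14) = 7
  c_6 = (3)·(-3) + (-2)·(-6) + (2)·(-7) + (0)·(6) + (3)·(4) + (0)·(-14) = 1
p = 3; digits c_i = Σ_j d_{ij}·3^j, 0 ≤ d_{ij} < 3:
  c_1 = 4 = 1·3^0 + 1·3^1
  c_2 = 5 = 2·3^0 + 1·3^1
  c_3 = 4 = 1·3^0 + 1·3^1
  c_4 = 2 = 2·3^0
  c_5 = 7 = 1·3^0 + 2·3^1
  c_6 = 1 = 1·3^0
Factor λ_0 = (1, 2, 1, 2, 1, 1)
Factor λ_1 = (1, 1, 1, 0, 2, 0)

((1, 2, 1, 2, 1, 1), (1, 1, 1, 0, 2, 0))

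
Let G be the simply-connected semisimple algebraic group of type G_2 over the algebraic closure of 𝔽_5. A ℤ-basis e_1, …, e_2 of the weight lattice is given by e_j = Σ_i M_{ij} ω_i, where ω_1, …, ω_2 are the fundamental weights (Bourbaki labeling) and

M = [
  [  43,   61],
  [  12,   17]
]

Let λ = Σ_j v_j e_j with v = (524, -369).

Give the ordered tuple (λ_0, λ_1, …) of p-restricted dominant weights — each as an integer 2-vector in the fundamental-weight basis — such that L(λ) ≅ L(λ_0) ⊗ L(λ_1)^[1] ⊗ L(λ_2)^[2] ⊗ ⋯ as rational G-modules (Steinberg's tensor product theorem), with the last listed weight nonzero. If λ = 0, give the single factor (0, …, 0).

ω-coordinates c = M·v, v = (524, -369):
  c_1 = (43)·(524) + (61)·(-369) = 23
  c_2 = (12)·(524) + (17)·(-369) = 15
Base-5 expansion of each c_i:
  c_1 = 23 = 3·5^0 + 4·5^1
  c_2 = 15 = 0·5^0 + 3·5^1
Factor λ_0 = (3, 0)
Factor λ_1 = (4, 3)

((3, 0), (4, 3))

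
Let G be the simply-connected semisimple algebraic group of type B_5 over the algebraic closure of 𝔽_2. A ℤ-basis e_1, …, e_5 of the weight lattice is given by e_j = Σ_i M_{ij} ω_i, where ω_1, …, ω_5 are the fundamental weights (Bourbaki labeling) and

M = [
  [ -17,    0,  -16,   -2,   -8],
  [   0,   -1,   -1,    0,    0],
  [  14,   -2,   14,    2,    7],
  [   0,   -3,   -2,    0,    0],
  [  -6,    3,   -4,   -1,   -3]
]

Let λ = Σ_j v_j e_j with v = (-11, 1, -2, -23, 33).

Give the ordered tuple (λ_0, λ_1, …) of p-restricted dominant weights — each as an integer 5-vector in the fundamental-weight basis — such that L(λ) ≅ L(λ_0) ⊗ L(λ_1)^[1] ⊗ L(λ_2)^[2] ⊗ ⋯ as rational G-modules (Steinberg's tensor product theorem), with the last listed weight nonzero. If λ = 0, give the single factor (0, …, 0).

Converting to the ω-basis (c_i = row i of M dotted with v = (-11, 1, -2, -23, 33)):
  c_1 = -17*-11 + 0*1 + -16*-2 + -2*-23 + -8*33 = 1
  c_2 = 0*-11 + -1*1 + -1*-2 + 0*-23 + 0*33 = 1
  c_3 = 14*-11 + -2*1 + 14*-2 + 2*-23 + 7*33 = 1
  c_4 = 0*-11 + -3*1 + -2*-2 + 0*-23 + 0*33 = 1
  c_5 = -6*-11 + 3*1 + -4*-2 + -1*-23 + -3*33 = 1
Base-2 expansion of each c_i:
  c_1 = 1 = 1·2^0
  c_2 = 1 = 1·2^0
  c_3 = 1 = 1·2^0
  c_4 = 1 = 1·2^0
  c_5 = 1 = 1·2^0
p-restricted factor λ_0 = (1, 1, 1, 1, 1)

((1, 1, 1, 1, 1),)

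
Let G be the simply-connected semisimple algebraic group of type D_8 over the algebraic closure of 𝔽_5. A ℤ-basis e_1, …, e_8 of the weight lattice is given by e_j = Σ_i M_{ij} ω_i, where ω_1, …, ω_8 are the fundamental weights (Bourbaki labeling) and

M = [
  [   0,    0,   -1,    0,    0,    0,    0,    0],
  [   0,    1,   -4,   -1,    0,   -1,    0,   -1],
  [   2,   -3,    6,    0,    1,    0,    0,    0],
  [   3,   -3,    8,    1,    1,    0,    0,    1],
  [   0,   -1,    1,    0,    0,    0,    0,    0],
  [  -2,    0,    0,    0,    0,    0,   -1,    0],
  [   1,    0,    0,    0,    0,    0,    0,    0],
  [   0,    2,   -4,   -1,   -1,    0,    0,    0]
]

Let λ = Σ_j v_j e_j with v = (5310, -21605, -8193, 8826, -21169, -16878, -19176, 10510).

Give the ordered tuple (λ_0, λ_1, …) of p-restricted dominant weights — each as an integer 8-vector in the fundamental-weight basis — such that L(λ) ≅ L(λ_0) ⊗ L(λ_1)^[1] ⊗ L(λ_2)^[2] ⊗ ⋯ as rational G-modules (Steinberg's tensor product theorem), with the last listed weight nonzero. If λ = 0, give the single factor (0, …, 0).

((3, 4, 3, 3, 2, 1, 0, 0), (3, 1, 1, 3, 2, 1, 2, 1), (2, 3, 4, 4, 1, 2, 2, 1), (0, 4, 0, 1, 2, 3, 2, 0), (3, 3, 3, 1, 1, 3, 3, 3), (2, 2, 1, 4, 4, 2, 1, 0))

ω-coordinates c = M·v, v = (5310, -21605, -8193, 8826, -21169, -16878, -19176, 10510):
  c_1 = (0)·(5310) + (0)·(-21605) + (-1)·(-8193) + (0)·(8826) + (0)·(-21169) + (0)·(-16878) + (0)·(-19176) + (0)·(10510) = 8193
  c_2 = (0)·(5310) + (1)·(-21605) + (-4)·(-8193) + (-1)·(8826) + (0)·(-21169) + (-1)·(-16878) + (0)·(-19176) + (-1)·(10510) = 8709
  c_3 = (2)·(5310) + (-3)·(-21605) + (6)·(-8193) + (0)·(8826) + (1)·(-21169) + (0)·(-16878) + (0)·(-19176) + (0)·(10510) = 5108
  c_4 = (3)·(5310) + (-3)·(-21605) + (8)·(-8193) + (1)·(8826) + (1)·(-21169) + (0)·(-16878) + (0)·(-19176) + (1)·(10510) = 13368
  c_5 = (0)·(5310) + (-1)·(-21605) + (1)·(-8193) + (0)·(8826) + (0)·(-21169) + (0)·(-16878) + (0)·(-19176) + (0)·(10510) = 13412
  c_6 = (-2)·(5310) + (0)·(-21605) + (0)·(-8193) + (0)·(8826) + (0)·(-21169) + (0)·(-16878) + (-1)·(-19176) + (0)·(10510) = 8556
  c_7 = (1)·(5310) + (0)·(-21605) + (0)·(-8193) + (0)·(8826) + (0)·(-21169) + (0)·(-16878) + (0)·(-19176) + (0)·(10510) = 5310
  c_8 = (0)·(5310) + (2)·(-21605) + (-4)·(-8193) + (-1)·(8826) + (-1)·(-21169) + (0)·(-16878) + (0)·(-19176) + (0)·(10510) = 1905
Writing each c_i in base p = 5:
  c_1 = 8193 = 3·5^0 + 3·5^1 + 2·5^2 + 0·5^3 + 3·5^4 + 2·5^5
  c_2 = 8709 = 4·5^0 + 1·5^1 + 3·5^2 + 4·5^3 + 3·5^4 + 2·5^5
  c_3 = 5108 = 3·5^0 + 1·5^1 + 4·5^2 + 0·5^3 + 3·5^4 + 1·5^5
  c_4 = 13368 = 3·5^0 + 3·5^1 + 4·5^2 + 1·5^3 + 1·5^4 + 4·5^5
  c_5 = 13412 = 2·5^0 + 2·5^1 + 1·5^2 + 2·5^3 + 1·5^4 + 4·5^5
  c_6 = 8556 = 1·5^0 + 1·5^1 + 2·5^2 + 3·5^3 + 3·5^4 + 2·5^5
  c_7 = 5310 = 0·5^0 + 2·5^1 + 2·5^2 + 2·5^3 + 3·5^4 + 1·5^5
  c_8 = 1905 = 0·5^0 + 1·5^1 + 1·5^2 + 0·5^3 + 3·5^4
p-restricted factor λ_0 = (3, 4, 3, 3, 2, 1, 0, 0)
p-restricted factor λ_1 = (3, 1, 1, 3, 2, 1, 2, 1)
p-restricted factor λ_2 = (2, 3, 4, 4, 1, 2, 2, 1)
p-restricted factor λ_3 = (0, 4, 0, 1, 2, 3, 2, 0)
p-restricted factor λ_4 = (3, 3, 3, 1, 1, 3, 3, 3)
p-restricted factor λ_5 = (2, 2, 1, 4, 4, 2, 1, 0)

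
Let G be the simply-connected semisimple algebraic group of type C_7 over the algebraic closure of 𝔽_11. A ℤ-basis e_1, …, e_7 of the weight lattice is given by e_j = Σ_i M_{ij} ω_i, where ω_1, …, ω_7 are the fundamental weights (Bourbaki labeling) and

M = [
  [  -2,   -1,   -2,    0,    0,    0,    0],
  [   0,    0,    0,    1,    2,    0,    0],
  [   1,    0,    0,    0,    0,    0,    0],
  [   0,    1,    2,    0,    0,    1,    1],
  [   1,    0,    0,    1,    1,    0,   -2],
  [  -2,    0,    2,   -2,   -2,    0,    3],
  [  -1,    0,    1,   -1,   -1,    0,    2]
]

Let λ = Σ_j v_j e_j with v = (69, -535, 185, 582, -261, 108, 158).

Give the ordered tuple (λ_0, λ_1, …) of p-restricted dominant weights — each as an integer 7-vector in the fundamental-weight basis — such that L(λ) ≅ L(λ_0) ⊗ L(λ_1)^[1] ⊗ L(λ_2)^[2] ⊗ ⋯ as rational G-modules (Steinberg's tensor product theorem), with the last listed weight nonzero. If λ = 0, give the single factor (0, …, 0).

Converting to the ω-basis (c_i = row i of M dotted with v = (69, -535, 185, 582, -261, 108, 158)):
  c_1 = -2*69 + -1*-535 + -2*185 + 0*582 + 0*-261 + 0*108 + 0*158 = 27
  c_2 = 0*69 + 0*-535 + 0*185 + 1*582 + 2*-261 + 0*108 + 0*158 = 60
  c_3 = 1*69 + 0*-535 + 0*185 + 0*582 + 0*-261 + 0*108 + 0*158 = 69
  c_4 = 0*69 + 1*-535 + 2*185 + 0*582 + 0*-261 + 1*108 + 1*158 = 101
  c_5 = 1*69 + 0*-535 + 0*185 + 1*582 + 1*-261 + 0*108 + -2*158 = 74
  c_6 = -2*69 + 0*-535 + 2*185 + -2*582 + -2*-261 + 0*108 + 3*158 = 64
  c_7 = -1*69 + 0*-535 + 1*185 + -1*582 + -1*-261 + 0*108 + 2*158 = 111
p = 11; digits c_i = Σ_j d_{ij}·11^j, 0 ≤ d_{ij} < 11:
  c_1 = 27 = 5·11^0 + 2·11^1
  c_2 = 60 = 5·11^0 + 5·11^1
  c_3 = 69 = 3·11^0 + 6·11^1
  c_4 = 101 = 2·11^0 + 9·11^1
  c_5 = 74 = 8·11^0 + 6·11^1
  c_6 = 64 = 9·11^0 + 5·11^1
  c_7 = 111 = 1·11^0 + 10·11^1
λ_0 = (5, 5, 3, 2, 8, 9, 1)
λ_1 = (2, 5, 6, 9, 6, 5, 10)

((5, 5, 3, 2, 8, 9, 1), (2, 5, 6, 9, 6, 5, 10))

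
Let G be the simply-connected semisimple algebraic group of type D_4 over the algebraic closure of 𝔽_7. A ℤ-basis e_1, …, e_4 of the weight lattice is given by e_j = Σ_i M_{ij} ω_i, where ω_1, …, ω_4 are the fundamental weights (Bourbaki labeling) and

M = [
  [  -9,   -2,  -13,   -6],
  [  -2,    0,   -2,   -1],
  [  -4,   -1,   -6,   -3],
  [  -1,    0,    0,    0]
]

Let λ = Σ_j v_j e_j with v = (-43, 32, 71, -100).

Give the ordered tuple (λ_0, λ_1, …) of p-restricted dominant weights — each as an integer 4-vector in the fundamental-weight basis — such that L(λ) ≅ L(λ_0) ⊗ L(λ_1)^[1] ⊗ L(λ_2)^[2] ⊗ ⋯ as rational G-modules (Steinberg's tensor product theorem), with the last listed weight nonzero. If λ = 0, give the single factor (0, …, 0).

ω-coordinates c = M·v, v = (-43, 32, 71, -100):
  c_1 = -9*-43 + -2*32 + -13*71 + -6*-100 = 0
  c_2 = -2*-43 + 0*32 + -2*71 + -1*-100 = 44
  c_3 = -4*-43 + -1*32 + -6*71 + -3*-100 = 14
  c_4 = -1*-43 + 0*32 + 0*71 + 0*-100 = 43
p = 7; digits c_i = Σ_j d_{ij}·7^j, 0 ≤ d_{ij} < 7:
  c_1 = 0
  c_2 = 44 = 2·7^0 + 6·7^1
  c_3 = 14 = 0·7^0 + 2·7^1
  c_4 = 43 = 1·7^0 + 6·7^1
p-restricted factor λ_0 = (0, 2, 0, 1)
p-restricted factor λ_1 = (0, 6, 2, 6)

((0, 2, 0, 1), (0, 6, 2, 6))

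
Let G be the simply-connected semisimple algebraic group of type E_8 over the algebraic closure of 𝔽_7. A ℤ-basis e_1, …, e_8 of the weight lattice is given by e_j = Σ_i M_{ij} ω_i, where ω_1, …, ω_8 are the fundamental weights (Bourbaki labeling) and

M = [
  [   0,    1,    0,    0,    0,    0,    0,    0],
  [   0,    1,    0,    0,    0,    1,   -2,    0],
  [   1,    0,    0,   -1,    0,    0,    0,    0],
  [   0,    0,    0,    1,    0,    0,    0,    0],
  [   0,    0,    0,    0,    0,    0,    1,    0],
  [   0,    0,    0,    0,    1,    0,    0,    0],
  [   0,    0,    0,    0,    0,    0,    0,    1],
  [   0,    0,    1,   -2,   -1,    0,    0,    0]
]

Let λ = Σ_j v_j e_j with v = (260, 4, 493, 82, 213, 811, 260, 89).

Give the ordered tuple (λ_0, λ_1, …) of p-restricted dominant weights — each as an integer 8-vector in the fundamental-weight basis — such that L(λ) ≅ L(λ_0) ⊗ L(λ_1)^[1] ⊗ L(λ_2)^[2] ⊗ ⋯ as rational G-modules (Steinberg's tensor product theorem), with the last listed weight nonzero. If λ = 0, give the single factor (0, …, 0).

((4, 1, 3, 5, 1, 3, 5, 4), (0, 0, 4, 4, 2, 2, 5, 2), (0, 6, 3, 1, 5, 4, 1, 2))

ω-coordinates c = M·v, v = (260, 4, 493, 82, 213, 811, 260, 89):
  c_1 = 0·260 + 1·4 + 0·493 + 0·82 + 0·213 + 0·811 + 0·260 + 0·89 = 4
  c_2 = 0·260 + 1·4 + 0·493 + 0·82 + 0·213 + 1·811 + (-2)·(260) + 0·89 = 295
  c_3 = 1·260 + 0·4 + 0·493 + (-1)·(82) + 0·213 + 0·811 + 0·260 + 0·89 = 178
  c_4 = 0·260 + 0·4 + 0·493 + 1·82 + 0·213 + 0·811 + 0·260 + 0·89 = 82
  c_5 = 0·260 + 0·4 + 0·493 + 0·82 + 0·213 + 0·811 + 1·260 + 0·89 = 260
  c_6 = 0·260 + 0·4 + 0·493 + 0·82 + 1·213 + 0·811 + 0·260 + 0·89 = 213
  c_7 = 0·260 + 0·4 + 0·493 + 0·82 + 0·213 + 0·811 + 0·260 + 1·89 = 89
  c_8 = 0·260 + 0·4 + 1·493 + (-2)·(82) + (-1)·(213) + 0·811 + 0·260 + 0·89 = 116
p = 7; digits c_i = Σ_j d_{ij}·7^j, 0 ≤ d_{ij} < 7:
  c_1 = 4 = 4·7^0
  c_2 = 295 = 1·7^0 + 0·7^1 + 6·7^2
  c_3 = 178 = 3·7^0 + 4·7^1 + 3·7^2
  c_4 = 82 = 5·7^0 + 4·7^1 + 1·7^2
  c_5 = 260 = 1·7^0 + 2·7^1 + 5·7^2
  c_6 = 213 = 3·7^0 + 2·7^1 + 4·7^2
  c_7 = 89 = 5·7^0 + 5·7^1 + 1·7^2
  c_8 = 116 = 4·7^0 + 2·7^1 + 2·7^2
Factor λ_0 = (4, 1, 3, 5, 1, 3, 5, 4)
Factor λ_1 = (0, 0, 4, 4, 2, 2, 5, 2)
Factor λ_2 = (0, 6, 3, 1, 5, 4, 1, 2)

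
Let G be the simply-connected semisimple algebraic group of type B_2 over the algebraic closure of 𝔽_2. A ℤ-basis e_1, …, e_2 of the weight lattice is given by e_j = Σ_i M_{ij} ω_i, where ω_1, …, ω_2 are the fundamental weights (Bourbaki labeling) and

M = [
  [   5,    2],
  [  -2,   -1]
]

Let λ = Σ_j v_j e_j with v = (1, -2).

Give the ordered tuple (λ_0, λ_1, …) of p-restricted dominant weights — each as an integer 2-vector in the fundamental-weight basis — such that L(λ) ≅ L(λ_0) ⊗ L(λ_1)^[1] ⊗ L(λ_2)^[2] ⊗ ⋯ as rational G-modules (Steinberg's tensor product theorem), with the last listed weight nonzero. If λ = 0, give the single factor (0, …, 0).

ω-coordinates c = M·v, v = (1, -2):
  c_1 = (5)·(1) + (2)·(-2) = 1
  c_2 = (-2)·(1) + (-1)·(-2) = 0
Expand coordinatewise in base 2:
  c_1 = 1 = 1·2^0
  c_2 = 0
λ_0 = (1, 0)

((1, 0),)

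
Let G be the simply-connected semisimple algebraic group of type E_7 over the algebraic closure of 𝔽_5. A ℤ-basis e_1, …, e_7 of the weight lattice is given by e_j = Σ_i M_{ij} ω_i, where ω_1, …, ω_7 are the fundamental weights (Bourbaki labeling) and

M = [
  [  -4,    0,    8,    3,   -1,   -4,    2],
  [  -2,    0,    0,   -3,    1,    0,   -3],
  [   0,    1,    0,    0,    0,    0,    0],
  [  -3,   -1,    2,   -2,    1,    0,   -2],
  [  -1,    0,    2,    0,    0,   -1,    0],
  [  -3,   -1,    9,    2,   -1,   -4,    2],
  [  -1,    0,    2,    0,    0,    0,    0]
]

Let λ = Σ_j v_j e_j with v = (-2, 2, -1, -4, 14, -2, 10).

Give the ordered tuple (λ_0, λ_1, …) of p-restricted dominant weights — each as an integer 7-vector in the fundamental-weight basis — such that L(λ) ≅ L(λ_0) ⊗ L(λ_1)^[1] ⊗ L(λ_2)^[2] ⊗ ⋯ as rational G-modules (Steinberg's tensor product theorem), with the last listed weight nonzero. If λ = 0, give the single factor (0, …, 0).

In the fundamental-weight basis, λ has coordinates c = M·v (v = (-2, 2, -1, -4, 14, -2, 10)):
  c_1 = (-4)·(-2) + 0·2 + (8)·(-1) + (3)·(-4) + (-1)·(14) + (-4)·(-2) + 2·10 = 2
  c_2 = (-2)·(-2) + 0·2 + (0)·(-1) + (-3)·(-4) + 1·14 + (0)·(-2) + (-3)·(10) = 0
  c_3 = (0)·(-2) + 1·2 + (0)·(-1) + (0)·(-4) + 0·14 + (0)·(-2) + 0·10 = 2
  c_4 = (-3)·(-2) + (-1)·(2) + (2)·(-1) + (-2)·(-4) + 1·14 + (0)·(-2) + (-2)·(10) = 4
  c_5 = (-1)·(-2) + 0·2 + (2)·(-1) + (0)·(-4) + 0·14 + (-1)·(-2) + 0·10 = 2
  c_6 = (-3)·(-2) + (-1)·(2) + (9)·(-1) + (2)·(-4) + (-1)·(14) + (-4)·(-2) + 2·10 = 1
  c_7 = (-1)·(-2) + 0·2 + (2)·(-1) + (0)·(-4) + 0·14 + (0)·(-2) + 0·10 = 0
Expand coordinatewise in base 5:
  c_1 = 2 = 2·5^0
  c_2 = 0
  c_3 = 2 = 2·5^0
  c_4 = 4 = 4·5^0
  c_5 = 2 = 2·5^0
  c_6 = 1 = 1·5^0
  c_7 = 0
Factor λ_0 = (2, 0, 2, 4, 2, 1, 0)

((2, 0, 2, 4, 2, 1, 0),)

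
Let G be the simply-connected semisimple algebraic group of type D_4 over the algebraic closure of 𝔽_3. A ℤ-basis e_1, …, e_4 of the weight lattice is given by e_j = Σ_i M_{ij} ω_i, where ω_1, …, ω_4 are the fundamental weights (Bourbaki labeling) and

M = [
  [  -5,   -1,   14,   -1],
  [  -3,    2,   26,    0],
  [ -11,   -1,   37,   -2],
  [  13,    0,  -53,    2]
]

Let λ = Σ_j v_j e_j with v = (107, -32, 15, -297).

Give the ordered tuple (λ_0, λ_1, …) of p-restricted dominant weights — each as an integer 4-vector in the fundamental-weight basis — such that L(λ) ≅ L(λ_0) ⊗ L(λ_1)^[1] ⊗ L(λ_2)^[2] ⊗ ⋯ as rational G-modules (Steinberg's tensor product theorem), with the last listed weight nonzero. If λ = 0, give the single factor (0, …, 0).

Change of basis e → ω: c = M·v where v = (107, -32, 15, -297):
  c_1 = (-5)·(107) + (-1)·(-32) + (14)·(15) + (-1)·(-297) = 4
  c_2 = (-3)·(107) + (2)·(-32) + (26)·(15) + (0)·(-297) = 5
  c_3 = (-11)·(107) + (-1)·(-32) + (37)·(15) + (-2)·(-297) = 4
  c_4 = (13)·(107) + (0)·(-32) + (-53)·(15) + (2)·(-297) = 2
Writing each c_i in base p = 3:
  c_1 = 4 = 1·3^0 + 1·3^1
  c_2 = 5 = 2·3^0 + 1·3^1
  c_3 = 4 = 1·3^0 + 1·3^1
  c_4 = 2 = 2·3^0
p-restricted factor λ_0 = (1, 2, 1, 2)
p-restricted factor λ_1 = (1, 1, 1, 0)

((1, 2, 1, 2), (1, 1, 1, 0))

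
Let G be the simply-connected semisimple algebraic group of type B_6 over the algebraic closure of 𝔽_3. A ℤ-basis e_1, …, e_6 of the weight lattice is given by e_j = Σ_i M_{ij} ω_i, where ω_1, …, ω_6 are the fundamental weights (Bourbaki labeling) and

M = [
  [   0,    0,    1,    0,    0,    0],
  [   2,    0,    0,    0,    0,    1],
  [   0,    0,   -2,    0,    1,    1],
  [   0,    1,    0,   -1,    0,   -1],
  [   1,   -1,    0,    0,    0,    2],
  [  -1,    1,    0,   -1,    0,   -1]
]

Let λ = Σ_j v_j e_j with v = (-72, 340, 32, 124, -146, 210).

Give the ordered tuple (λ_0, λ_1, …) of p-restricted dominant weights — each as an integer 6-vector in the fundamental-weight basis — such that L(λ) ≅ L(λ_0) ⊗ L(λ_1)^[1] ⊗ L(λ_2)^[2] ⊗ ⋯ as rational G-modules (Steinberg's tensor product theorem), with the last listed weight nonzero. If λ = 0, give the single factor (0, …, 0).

ω-coordinates c = M·v, v = (-72, 340, 32, 124, -146, 210):
  c_1 = (0)·(-72) + (0)·(340) + (1)·(32) + (0)·(124) + (0)·(-146) + (0)·(210) = 32
  c_2 = (2)·(-72) + (0)·(340) + (0)·(32) + (0)·(124) + (0)·(-146) + (1)·(210) = 66
  c_3 = (0)·(-72) + (0)·(340) + (-2)·(32) + (0)·(124) + (1)·(-146) + (1)·(210) = 0
  c_4 = (0)·(-72) + (1)·(340) + (0)·(32) + (-1)·(124) + (0)·(-146) + (-1)·(210) = 6
  c_5 = (1)·(-72) + (-1)·(340) + (0)·(32) + (0)·(124) + (0)·(-146) + (2)·(210) = 8
  c_6 = (-1)·(-72) + (1)·(340) + (0)·(32) + (-1)·(124) + (0)·(-146) + (-1)·(210) = 78
p = 3; digits c_i = Σ_j d_{ij}·3^j, 0 ≤ d_{ij} < 3:
  c_1 = 32 = 2·3^0 + 1·3^1 + 0·3^2 + 1·3^3
  c_2 = 66 = 0·3^0 + 1·3^1 + 1·3^2 + 2·3^3
  c_3 = 0
  c_4 = 6 = 0·3^0 + 2·3^1
  c_5 = 8 = 2·3^0 + 2·3^1
  c_6 = 78 = 0·3^0 + 2·3^1 + 2·3^2 + 2·3^3
p-restricted factor λ_0 = (2, 0, 0, 0, 2, 0)
p-restricted factor λ_1 = (1, 1, 0, 2, 2, 2)
p-restricted factor λ_2 = (0, 1, 0, 0, 0, 2)
p-restricted factor λ_3 = (1, 2, 0, 0, 0, 2)

((2, 0, 0, 0, 2, 0), (1, 1, 0, 2, 2, 2), (0, 1, 0, 0, 0, 2), (1, 2, 0, 0, 0, 2))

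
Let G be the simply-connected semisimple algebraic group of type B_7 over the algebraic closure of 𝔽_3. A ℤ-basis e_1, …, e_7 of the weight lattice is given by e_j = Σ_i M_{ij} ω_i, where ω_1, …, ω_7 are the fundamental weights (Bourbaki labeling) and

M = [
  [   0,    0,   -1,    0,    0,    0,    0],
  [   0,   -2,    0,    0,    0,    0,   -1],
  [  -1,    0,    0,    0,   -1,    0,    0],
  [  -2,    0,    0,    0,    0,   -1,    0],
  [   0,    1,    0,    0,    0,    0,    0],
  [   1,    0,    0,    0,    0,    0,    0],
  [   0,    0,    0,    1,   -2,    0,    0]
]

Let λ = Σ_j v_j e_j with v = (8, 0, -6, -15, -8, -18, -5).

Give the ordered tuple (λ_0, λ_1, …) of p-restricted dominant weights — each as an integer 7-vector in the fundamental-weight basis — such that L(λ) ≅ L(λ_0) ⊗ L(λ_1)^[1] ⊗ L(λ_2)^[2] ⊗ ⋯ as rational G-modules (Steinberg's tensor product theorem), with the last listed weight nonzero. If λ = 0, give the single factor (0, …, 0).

((0, 2, 0, 2, 0, 2, 1), (2, 1, 0, 0, 0, 2, 0))

In the fundamental-weight basis, λ has coordinates c = M·v (v = (8, 0, -6, -15, -8, -18, -5)):
  c_1 = 0·8 + 0·0 + (-1)·(-6) + (0)·(-15) + (0)·(-8) + (0)·(-18) + (0)·(-5) = 6
  c_2 = 0·8 + (-2)·(0) + (0)·(-6) + (0)·(-15) + (0)·(-8) + (0)·(-18) + (-1)·(-5) = 5
  c_3 = (-1)·(8) + 0·0 + (0)·(-6) + (0)·(-15) + (-1)·(-8) + (0)·(-18) + (0)·(-5) = 0
  c_4 = (-2)·(8) + 0·0 + (0)·(-6) + (0)·(-15) + (0)·(-8) + (-1)·(-18) + (0)·(-5) = 2
  c_5 = 0·8 + 1·0 + (0)·(-6) + (0)·(-15) + (0)·(-8) + (0)·(-18) + (0)·(-5) = 0
  c_6 = 1·8 + 0·0 + (0)·(-6) + (0)·(-15) + (0)·(-8) + (0)·(-18) + (0)·(-5) = 8
  c_7 = 0·8 + 0·0 + (0)·(-6) + (1)·(-15) + (-2)·(-8) + (0)·(-18) + (0)·(-5) = 1
Expand coordinatewise in base 3:
  c_1 = 6 = 0·3^0 + 2·3^1
  c_2 = 5 = 2·3^0 + 1·3^1
  c_3 = 0
  c_4 = 2 = 2·3^0
  c_5 = 0
  c_6 = 8 = 2·3^0 + 2·3^1
  c_7 = 1 = 1·3^0
p-restricted factor λ_0 = (0, 2, 0, 2, 0, 2, 1)
p-restricted factor λ_1 = (2, 1, 0, 0, 0, 2, 0)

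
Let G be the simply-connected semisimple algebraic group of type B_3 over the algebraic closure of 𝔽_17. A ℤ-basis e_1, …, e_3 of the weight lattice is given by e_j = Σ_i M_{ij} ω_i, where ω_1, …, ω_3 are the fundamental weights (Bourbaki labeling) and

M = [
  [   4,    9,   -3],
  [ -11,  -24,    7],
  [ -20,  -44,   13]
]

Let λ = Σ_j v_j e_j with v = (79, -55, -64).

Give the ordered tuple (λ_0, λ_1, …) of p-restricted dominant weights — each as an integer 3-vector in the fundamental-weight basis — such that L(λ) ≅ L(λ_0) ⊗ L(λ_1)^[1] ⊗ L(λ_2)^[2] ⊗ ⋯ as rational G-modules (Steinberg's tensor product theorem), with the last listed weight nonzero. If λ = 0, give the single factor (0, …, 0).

((13, 3, 8),)

ω-coordinates c = M·v, v = (79, -55, -64):
  c_1 = 4*79 + 9*-55 + -3*-64 = 13
  c_2 = -11*79 + -24*-55 + 7*-64 = 3
  c_3 = -20*79 + -44*-55 + 13*-64 = 8
p = 17; digits c_i = Σ_j d_{ij}·17^j, 0 ≤ d_{ij} < 17:
  c_1 = 13 = 13·17^0
  c_2 = 3 = 3·17^0
  c_3 = 8 = 8·17^0
λ_0 = (13, 3, 8)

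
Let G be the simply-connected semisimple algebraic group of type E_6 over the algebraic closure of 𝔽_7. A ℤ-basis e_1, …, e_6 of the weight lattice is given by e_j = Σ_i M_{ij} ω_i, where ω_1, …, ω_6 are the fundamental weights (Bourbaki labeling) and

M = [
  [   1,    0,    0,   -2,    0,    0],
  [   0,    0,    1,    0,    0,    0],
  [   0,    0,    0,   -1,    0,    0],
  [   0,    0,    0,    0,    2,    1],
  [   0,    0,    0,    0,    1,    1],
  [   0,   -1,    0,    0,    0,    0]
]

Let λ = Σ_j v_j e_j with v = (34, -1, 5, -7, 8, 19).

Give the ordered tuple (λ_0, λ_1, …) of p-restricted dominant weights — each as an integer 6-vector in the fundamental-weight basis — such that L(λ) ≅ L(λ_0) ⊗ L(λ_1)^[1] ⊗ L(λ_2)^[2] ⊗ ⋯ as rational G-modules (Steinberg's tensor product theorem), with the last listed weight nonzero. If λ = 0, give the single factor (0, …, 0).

((6, 5, 0, 0, 6, 1), (6, 0, 1, 5, 3, 0))

ω-coordinates c = M·v, v = (34, -1, 5, -7, 8, 19):
  c_1 = 1*34 + 0*-1 + 0*5 + -2*-7 + 0*8 + 0*19 = 48
  c_2 = 0*34 + 0*-1 + 1*5 + 0*-7 + 0*8 + 0*19 = 5
  c_3 = 0*34 + 0*-1 + 0*5 + -1*-7 + 0*8 + 0*19 = 7
  c_4 = 0*34 + 0*-1 + 0*5 + 0*-7 + 2*8 + 1*19 = 35
  c_5 = 0*34 + 0*-1 + 0*5 + 0*-7 + 1*8 + 1*19 = 27
  c_6 = 0*34 + -1*-1 + 0*5 + 0*-7 + 0*8 + 0*19 = 1
Writing each c_i in base p = 7:
  c_1 = 48 = 6·7^0 + 6·7^1
  c_2 = 5 = 5·7^0
  c_3 = 7 = 0·7^0 + 1·7^1
  c_4 = 35 = 0·7^0 + 5·7^1
  c_5 = 27 = 6·7^0 + 3·7^1
  c_6 = 1 = 1·7^0
λ_0 = (6, 5, 0, 0, 6, 1)
λ_1 = (6, 0, 1, 5, 3, 0)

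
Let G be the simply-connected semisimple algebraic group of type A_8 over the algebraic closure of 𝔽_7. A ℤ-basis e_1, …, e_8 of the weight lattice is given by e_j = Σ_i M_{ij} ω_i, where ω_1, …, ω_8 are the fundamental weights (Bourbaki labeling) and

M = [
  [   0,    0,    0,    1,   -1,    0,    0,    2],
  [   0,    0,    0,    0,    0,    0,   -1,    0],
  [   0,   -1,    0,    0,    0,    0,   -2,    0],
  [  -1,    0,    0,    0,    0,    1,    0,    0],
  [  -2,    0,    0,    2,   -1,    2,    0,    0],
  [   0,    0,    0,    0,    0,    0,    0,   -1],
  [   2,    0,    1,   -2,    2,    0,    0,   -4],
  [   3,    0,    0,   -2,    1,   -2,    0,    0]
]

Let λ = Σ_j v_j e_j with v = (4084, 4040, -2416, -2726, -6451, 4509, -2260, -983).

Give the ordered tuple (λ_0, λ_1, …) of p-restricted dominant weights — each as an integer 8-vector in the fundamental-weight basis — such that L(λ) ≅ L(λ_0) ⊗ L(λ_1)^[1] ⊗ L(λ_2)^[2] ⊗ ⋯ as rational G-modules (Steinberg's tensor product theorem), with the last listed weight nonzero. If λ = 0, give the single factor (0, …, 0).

((2, 6, 4, 5, 1, 3, 1, 2), (6, 0, 5, 4, 5, 0, 4, 4), (0, 4, 2, 1, 2, 6, 3, 3), (5, 6, 1, 1, 5, 2, 6, 6))

Compute c_i = Σ_j M_{ij} v_j with v = (4084, 4040, -2416, -2726, -6451, 4509, -2260, -983):
  c_1 = 0*4084 + 0*4040 + 0*-2416 + 1*-2726 + -1*-6451 + 0*4509 + 0*-2260 + 2*-983 = 1759
  c_2 = 0*4084 + 0*4040 + 0*-2416 + 0*-2726 + 0*-6451 + 0*4509 + -1*-2260 + 0*-983 = 2260
  c_3 = 0*4084 + -1*4040 + 0*-2416 + 0*-2726 + 0*-6451 + 0*4509 + -2*-2260 + 0*-983 = 480
  c_4 = -1*4084 + 0*4040 + 0*-2416 + 0*-2726 + 0*-6451 + 1*4509 + 0*-2260 + 0*-983 = 425
  c_5 = -2*4084 + 0*4040 + 0*-2416 + 2*-2726 + -1*-6451 + 2*4509 + 0*-2260 + 0*-983 = 1849
  c_6 = 0*4084 + 0*4040 + 0*-2416 + 0*-2726 + 0*-6451 + 0*4509 + 0*-2260 + -1*-983 = 983
  c_7 = 2*4084 + 0*4040 + 1*-2416 + -2*-2726 + 2*-6451 + 0*4509 + 0*-2260 + -4*-983 = 2234
  c_8 = 3*4084 + 0*4040 + 0*-2416 + -2*-2726 + 1*-6451 + -2*4509 + 0*-2260 + 0*-983 = 2235
Writing each c_i in base p = 7:
  c_1 = 1759 = 2·7^0 + 6·7^1 + 0·7^2 + 5·7^3
  c_2 = 2260 = 6·7^0 + 0·7^1 + 4·7^2 + 6·7^3
  c_3 = 480 = 4·7^0 + 5·7^1 + 2·7^2 + 1·7^3
  c_4 = 425 = 5·7^0 + 4·7^1 + 1·7^2 + 1·7^3
  c_5 = 1849 = 1·7^0 + 5·7^1 + 2·7^2 + 5·7^3
  c_6 = 983 = 3·7^0 + 0·7^1 + 6·7^2 + 2·7^3
  c_7 = 2234 = 1·7^0 + 4·7^1 + 3·7^2 + 6·7^3
  c_8 = 2235 = 2·7^0 + 4·7^1 + 3·7^2 + 6·7^3
Factor λ_0 = (2, 6, 4, 5, 1, 3, 1, 2)
Factor λ_1 = (6, 0, 5, 4, 5, 0, 4, 4)
Factor λ_2 = (0, 4, 2, 1, 2, 6, 3, 3)
Factor λ_3 = (5, 6, 1, 1, 5, 2, 6, 6)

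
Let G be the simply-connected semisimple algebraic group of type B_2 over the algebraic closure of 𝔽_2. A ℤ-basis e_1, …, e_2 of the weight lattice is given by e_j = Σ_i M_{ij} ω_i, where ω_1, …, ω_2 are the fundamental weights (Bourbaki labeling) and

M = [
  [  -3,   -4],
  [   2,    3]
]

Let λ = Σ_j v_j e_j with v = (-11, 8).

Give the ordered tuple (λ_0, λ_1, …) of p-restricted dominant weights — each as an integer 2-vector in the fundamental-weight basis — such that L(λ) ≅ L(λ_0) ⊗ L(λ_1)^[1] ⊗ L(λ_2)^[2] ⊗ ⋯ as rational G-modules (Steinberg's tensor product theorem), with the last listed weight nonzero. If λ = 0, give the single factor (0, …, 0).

ω-coordinates c = M·v, v = (-11, 8):
  c_1 = (-3)·(-11) + (-4)·(8) = 1
  c_2 = (2)·(-11) + (3)·(8) = 2
p = 2; digits c_i = Σ_j d_{ij}·2^j, 0 ≤ d_{ij} < 2:
  c_1 = 1 = 1·2^0
  c_2 = 2 = 0·2^0 + 1·2^1
Factor λ_0 = (1, 0)
Factor λ_1 = (0, 1)

((1, 0), (0, 1))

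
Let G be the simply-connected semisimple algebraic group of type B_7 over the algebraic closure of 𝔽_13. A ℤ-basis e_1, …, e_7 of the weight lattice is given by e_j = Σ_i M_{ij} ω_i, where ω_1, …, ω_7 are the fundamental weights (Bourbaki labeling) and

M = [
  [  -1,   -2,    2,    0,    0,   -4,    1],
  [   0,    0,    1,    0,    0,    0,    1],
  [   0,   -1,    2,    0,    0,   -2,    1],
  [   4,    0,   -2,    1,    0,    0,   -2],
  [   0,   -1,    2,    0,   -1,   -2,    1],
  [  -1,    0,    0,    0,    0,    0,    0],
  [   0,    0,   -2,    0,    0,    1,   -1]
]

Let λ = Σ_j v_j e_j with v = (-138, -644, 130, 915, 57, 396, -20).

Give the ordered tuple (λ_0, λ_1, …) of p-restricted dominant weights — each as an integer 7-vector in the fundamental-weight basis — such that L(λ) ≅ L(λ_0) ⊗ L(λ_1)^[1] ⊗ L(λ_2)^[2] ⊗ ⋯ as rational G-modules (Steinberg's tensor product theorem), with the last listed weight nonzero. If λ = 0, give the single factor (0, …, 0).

((4, 6, 1, 0, 9, 8, 0), (6, 8, 7, 11, 2, 10, 12))

In the fundamental-weight basis, λ has coordinates c = M·v (v = (-138, -644, 130, 915, 57, 396, -20)):
  c_1 = (-1)·(-138) + (-2)·(-644) + (2)·(130) + (0)·(915) + (0)·(57) + (-4)·(396) + (1)·(-20) = 82
  c_2 = (0)·(-138) + (0)·(-644) + (1)·(130) + (0)·(915) + (0)·(57) + (0)·(396) + (1)·(-20) = 110
  c_3 = (0)·(-138) + (-1)·(-644) + (2)·(130) + (0)·(915) + (0)·(57) + (-2)·(396) + (1)·(-20) = 92
  c_4 = (4)·(-138) + (0)·(-644) + (-2)·(130) + (1)·(915) + (0)·(57) + (0)·(396) + (-2)·(-20) = 143
  c_5 = (0)·(-138) + (-1)·(-644) + (2)·(130) + (0)·(915) + (-1)·(57) + (-2)·(396) + (1)·(-20) = 35
  c_6 = (-1)·(-138) + (0)·(-644) + (0)·(130) + (0)·(915) + (0)·(57) + (0)·(396) + (0)·(-20) = 138
  c_7 = (0)·(-138) + (0)·(-644) + (-2)·(130) + (0)·(915) + (0)·(57) + (1)·(396) + (-1)·(-20) = 156
Writing each c_i in base p = 13:
  c_1 = 82 = 4·13^0 + 6·13^1
  c_2 = 110 = 6·13^0 + 8·13^1
  c_3 = 92 = 1·13^0 + 7·13^1
  c_4 = 143 = 0·13^0 + 11·13^1
  c_5 = 35 = 9·13^0 + 2·13^1
  c_6 = 138 = 8·13^0 + 10·13^1
  c_7 = 156 = 0·13^0 + 12·13^1
λ_0 = (4, 6, 1, 0, 9, 8, 0)
λ_1 = (6, 8, 7, 11, 2, 10, 12)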